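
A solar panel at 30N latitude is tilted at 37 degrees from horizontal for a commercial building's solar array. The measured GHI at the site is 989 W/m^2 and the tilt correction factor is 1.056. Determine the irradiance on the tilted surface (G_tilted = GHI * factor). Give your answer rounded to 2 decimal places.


Identify the given values:
  GHI = 989 W/m^2, tilt correction factor = 1.056
Apply the formula G_tilted = GHI * factor:
  G_tilted = 989 * 1.056
  G_tilted = 1044.38 W/m^2

1044.38


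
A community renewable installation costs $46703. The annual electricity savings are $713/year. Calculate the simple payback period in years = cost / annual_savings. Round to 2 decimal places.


Simple payback period = initial cost / annual savings
Payback = 46703 / 713
Payback = 65.50 years

65.50


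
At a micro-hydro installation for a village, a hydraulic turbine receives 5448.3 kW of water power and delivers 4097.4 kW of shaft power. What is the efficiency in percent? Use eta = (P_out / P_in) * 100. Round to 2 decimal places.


Turbine efficiency = (output power / input power) * 100
eta = (4097.4 / 5448.3) * 100
eta = 75.21%

75.21


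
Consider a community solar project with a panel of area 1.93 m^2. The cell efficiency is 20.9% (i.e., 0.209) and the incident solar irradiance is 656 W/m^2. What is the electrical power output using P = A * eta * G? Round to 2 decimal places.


Use the solar power formula P = A * eta * G.
Given: A = 1.93 m^2, eta = 0.209, G = 656 W/m^2
P = 1.93 * 0.209 * 656
P = 264.61 W

264.61


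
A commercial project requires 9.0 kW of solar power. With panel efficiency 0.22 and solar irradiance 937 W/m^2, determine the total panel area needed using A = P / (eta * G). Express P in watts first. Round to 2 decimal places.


Convert target power to watts: P = 9.0 * 1000 = 9000.0 W
Compute denominator: eta * G = 0.22 * 937 = 206.14
Required area A = P / (eta * G) = 9000.0 / 206.14
A = 43.66 m^2

43.66


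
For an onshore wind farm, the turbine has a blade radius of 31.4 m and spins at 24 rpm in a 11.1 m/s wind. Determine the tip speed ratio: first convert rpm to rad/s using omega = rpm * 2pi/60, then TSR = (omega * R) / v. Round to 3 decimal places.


Convert rotational speed to rad/s:
  omega = 24 * 2 * pi / 60 = 2.5133 rad/s
Compute tip speed:
  v_tip = omega * R = 2.5133 * 31.4 = 78.917 m/s
Tip speed ratio:
  TSR = v_tip / v_wind = 78.917 / 11.1 = 7.110

7.110


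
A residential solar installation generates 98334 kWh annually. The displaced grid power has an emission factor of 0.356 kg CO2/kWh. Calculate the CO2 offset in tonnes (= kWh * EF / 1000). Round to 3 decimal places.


CO2 offset in kg = generation * emission_factor
CO2 offset = 98334 * 0.356 = 35006.9 kg
Convert to tonnes:
  CO2 offset = 35006.9 / 1000 = 35.007 tonnes

35.007


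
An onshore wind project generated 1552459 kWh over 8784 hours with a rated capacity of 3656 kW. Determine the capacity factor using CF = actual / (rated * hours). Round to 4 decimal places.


Capacity factor = actual output / maximum possible output
Maximum possible = rated * hours = 3656 * 8784 = 32114304 kWh
CF = 1552459 / 32114304
CF = 0.0483

0.0483


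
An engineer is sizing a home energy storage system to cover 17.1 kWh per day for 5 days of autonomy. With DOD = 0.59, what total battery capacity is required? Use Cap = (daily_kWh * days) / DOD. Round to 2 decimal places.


Total energy needed = daily * days = 17.1 * 5 = 85.5 kWh
Account for depth of discharge:
  Cap = total_energy / DOD = 85.5 / 0.59
  Cap = 144.92 kWh

144.92


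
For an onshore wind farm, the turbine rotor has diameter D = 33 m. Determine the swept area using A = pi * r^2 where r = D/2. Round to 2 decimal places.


Compute the rotor radius:
  r = D / 2 = 33 / 2 = 16.5 m
Calculate swept area:
  A = pi * r^2 = pi * 16.5^2
  A = 855.30 m^2

855.30


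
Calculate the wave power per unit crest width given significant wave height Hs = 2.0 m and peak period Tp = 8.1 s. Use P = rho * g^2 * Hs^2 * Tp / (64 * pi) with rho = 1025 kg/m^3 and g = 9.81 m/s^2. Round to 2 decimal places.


Apply wave power formula:
  g^2 = 9.81^2 = 96.2361
  Hs^2 = 2.0^2 = 4.0
  Numerator = rho * g^2 * Hs^2 * Tp = 1025 * 96.2361 * 4.0 * 8.1 = 3196000.88
  Denominator = 64 * pi = 201.0619
  P = 3196000.88 / 201.0619 = 15895.60 W/m

15895.60


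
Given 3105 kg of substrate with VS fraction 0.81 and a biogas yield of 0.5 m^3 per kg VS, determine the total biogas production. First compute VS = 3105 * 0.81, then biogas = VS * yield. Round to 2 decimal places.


Compute volatile solids:
  VS = mass * VS_fraction = 3105 * 0.81 = 2515.05 kg
Calculate biogas volume:
  Biogas = VS * specific_yield = 2515.05 * 0.5
  Biogas = 1257.53 m^3

1257.53


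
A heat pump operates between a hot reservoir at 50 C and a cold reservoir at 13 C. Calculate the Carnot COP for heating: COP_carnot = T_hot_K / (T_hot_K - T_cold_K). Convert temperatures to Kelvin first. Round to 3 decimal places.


Convert to Kelvin:
  T_hot = 50 + 273.15 = 323.15 K
  T_cold = 13 + 273.15 = 286.15 K
Apply Carnot COP formula:
  COP = T_hot_K / (T_hot_K - T_cold_K) = 323.15 / 37.0
  COP = 8.734

8.734


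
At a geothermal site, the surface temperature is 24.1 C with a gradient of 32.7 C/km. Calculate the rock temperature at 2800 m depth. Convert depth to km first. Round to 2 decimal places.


Convert depth to km: 2800 / 1000 = 2.8 km
Temperature increase = gradient * depth_km = 32.7 * 2.8 = 91.56 C
Temperature at depth = T_surface + delta_T = 24.1 + 91.56
T = 115.66 C

115.66


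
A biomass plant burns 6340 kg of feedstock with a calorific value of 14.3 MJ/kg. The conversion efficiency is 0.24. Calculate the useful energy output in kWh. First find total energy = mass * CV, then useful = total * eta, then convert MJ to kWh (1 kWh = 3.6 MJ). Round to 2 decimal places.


Total energy = mass * CV = 6340 * 14.3 = 90662.0 MJ
Useful energy = total * eta = 90662.0 * 0.24 = 21758.88 MJ
Convert to kWh: 21758.88 / 3.6
Useful energy = 6044.13 kWh

6044.13


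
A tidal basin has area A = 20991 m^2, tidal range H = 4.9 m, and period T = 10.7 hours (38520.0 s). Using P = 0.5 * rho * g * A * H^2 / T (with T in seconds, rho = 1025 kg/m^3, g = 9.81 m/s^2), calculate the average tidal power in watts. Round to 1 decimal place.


Convert period to seconds: T = 10.7 * 3600 = 38520.0 s
H^2 = 4.9^2 = 24.01
P = 0.5 * rho * g * A * H^2 / T
P = 0.5 * 1025 * 9.81 * 20991 * 24.01 / 38520.0
P = 65781.2 W

65781.2


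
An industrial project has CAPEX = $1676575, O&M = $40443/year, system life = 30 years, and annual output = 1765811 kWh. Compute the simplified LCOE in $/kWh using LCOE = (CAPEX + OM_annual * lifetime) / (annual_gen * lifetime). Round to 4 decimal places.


Total cost = CAPEX + OM * lifetime = 1676575 + 40443 * 30 = 1676575 + 1213290 = 2889865
Total generation = annual * lifetime = 1765811 * 30 = 52974330 kWh
LCOE = 2889865 / 52974330
LCOE = 0.0546 $/kWh

0.0546


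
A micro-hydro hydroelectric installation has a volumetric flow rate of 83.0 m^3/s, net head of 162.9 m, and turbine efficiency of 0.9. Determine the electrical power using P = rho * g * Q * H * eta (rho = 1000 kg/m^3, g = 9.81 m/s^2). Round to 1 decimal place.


Apply the hydropower formula P = rho * g * Q * H * eta
rho * g = 1000 * 9.81 = 9810.0
P = 9810.0 * 83.0 * 162.9 * 0.9
P = 119374260.3 W

119374260.3


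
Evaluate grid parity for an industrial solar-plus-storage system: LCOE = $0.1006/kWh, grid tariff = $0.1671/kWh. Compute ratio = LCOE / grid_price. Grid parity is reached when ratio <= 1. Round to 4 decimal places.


Compare LCOE to grid price:
  LCOE = $0.1006/kWh, Grid price = $0.1671/kWh
  Ratio = LCOE / grid_price = 0.1006 / 0.1671 = 0.6020
  Grid parity achieved (ratio <= 1)? yes

0.6020


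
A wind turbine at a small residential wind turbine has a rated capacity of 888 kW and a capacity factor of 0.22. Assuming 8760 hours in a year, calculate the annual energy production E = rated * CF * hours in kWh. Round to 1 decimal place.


Annual energy = rated_kW * capacity_factor * hours_per_year
Given: P_rated = 888 kW, CF = 0.22, hours = 8760
E = 888 * 0.22 * 8760
E = 1711353.6 kWh

1711353.6


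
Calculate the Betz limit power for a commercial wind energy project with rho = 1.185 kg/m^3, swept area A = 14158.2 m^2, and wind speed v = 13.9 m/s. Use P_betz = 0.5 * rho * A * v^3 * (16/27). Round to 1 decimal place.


The Betz coefficient Cp_max = 16/27 = 0.5926
v^3 = 13.9^3 = 2685.619
P_betz = 0.5 * rho * A * v^3 * Cp_max
P_betz = 0.5 * 1.185 * 14158.2 * 2685.619 * 0.5926
P_betz = 13350484.2 W

13350484.2


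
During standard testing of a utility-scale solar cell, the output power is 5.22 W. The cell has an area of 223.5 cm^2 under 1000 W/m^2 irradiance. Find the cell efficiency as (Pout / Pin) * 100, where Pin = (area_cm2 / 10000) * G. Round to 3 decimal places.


First compute the input power:
  Pin = area_cm2 / 10000 * G = 223.5 / 10000 * 1000 = 22.35 W
Then compute efficiency:
  Efficiency = (Pout / Pin) * 100 = (5.22 / 22.35) * 100
  Efficiency = 23.356%

23.356


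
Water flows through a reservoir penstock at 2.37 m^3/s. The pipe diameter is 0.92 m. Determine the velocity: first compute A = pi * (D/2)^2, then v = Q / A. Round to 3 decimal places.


Compute pipe cross-sectional area:
  A = pi * (D/2)^2 = pi * (0.92/2)^2 = 0.6648 m^2
Calculate velocity:
  v = Q / A = 2.37 / 0.6648
  v = 3.565 m/s

3.565


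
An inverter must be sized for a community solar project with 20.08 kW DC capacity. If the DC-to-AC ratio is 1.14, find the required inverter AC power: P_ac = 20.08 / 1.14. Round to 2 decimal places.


The inverter AC capacity is determined by the DC/AC ratio.
Given: P_dc = 20.08 kW, DC/AC ratio = 1.14
P_ac = P_dc / ratio = 20.08 / 1.14
P_ac = 17.61 kW

17.61


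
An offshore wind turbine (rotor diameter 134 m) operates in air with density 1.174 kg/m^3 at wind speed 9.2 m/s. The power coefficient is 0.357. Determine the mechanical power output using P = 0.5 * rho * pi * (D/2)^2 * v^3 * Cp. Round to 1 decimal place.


Step 1 -- Compute swept area:
  A = pi * (D/2)^2 = pi * (134/2)^2 = 14102.61 m^2
Step 2 -- Apply wind power equation:
  P = 0.5 * rho * A * v^3 * Cp
  v^3 = 9.2^3 = 778.688
  P = 0.5 * 1.174 * 14102.61 * 778.688 * 0.357
  P = 2301279.0 W

2301279.0


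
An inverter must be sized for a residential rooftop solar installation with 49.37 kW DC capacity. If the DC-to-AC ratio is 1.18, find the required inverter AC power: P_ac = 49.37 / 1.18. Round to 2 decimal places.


The inverter AC capacity is determined by the DC/AC ratio.
Given: P_dc = 49.37 kW, DC/AC ratio = 1.18
P_ac = P_dc / ratio = 49.37 / 1.18
P_ac = 41.84 kW

41.84


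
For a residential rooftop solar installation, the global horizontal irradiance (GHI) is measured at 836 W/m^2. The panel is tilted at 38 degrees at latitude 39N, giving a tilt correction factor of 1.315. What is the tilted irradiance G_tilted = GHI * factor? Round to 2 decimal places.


Identify the given values:
  GHI = 836 W/m^2, tilt correction factor = 1.315
Apply the formula G_tilted = GHI * factor:
  G_tilted = 836 * 1.315
  G_tilted = 1099.34 W/m^2

1099.34


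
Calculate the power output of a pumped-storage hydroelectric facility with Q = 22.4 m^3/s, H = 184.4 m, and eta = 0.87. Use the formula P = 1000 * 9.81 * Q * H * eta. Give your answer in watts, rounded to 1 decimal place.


Apply the hydropower formula P = rho * g * Q * H * eta
rho * g = 1000 * 9.81 = 9810.0
P = 9810.0 * 22.4 * 184.4 * 0.87
P = 35253090.4 W

35253090.4


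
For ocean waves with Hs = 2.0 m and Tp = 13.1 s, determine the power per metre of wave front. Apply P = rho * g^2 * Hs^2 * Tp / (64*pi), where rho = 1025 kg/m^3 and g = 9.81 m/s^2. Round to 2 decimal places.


Apply wave power formula:
  g^2 = 9.81^2 = 96.2361
  Hs^2 = 2.0^2 = 4.0
  Numerator = rho * g^2 * Hs^2 * Tp = 1025 * 96.2361 * 4.0 * 13.1 = 5168840.93
  Denominator = 64 * pi = 201.0619
  P = 5168840.93 / 201.0619 = 25707.71 W/m

25707.71


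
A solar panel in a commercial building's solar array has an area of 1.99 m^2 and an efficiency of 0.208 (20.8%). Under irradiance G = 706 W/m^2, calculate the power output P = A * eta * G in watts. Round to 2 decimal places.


Use the solar power formula P = A * eta * G.
Given: A = 1.99 m^2, eta = 0.208, G = 706 W/m^2
P = 1.99 * 0.208 * 706
P = 292.23 W

292.23


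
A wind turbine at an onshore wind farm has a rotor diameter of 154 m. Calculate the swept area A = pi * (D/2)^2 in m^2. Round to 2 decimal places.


Compute the rotor radius:
  r = D / 2 = 154 / 2 = 77.0 m
Calculate swept area:
  A = pi * r^2 = pi * 77.0^2
  A = 18626.50 m^2

18626.50


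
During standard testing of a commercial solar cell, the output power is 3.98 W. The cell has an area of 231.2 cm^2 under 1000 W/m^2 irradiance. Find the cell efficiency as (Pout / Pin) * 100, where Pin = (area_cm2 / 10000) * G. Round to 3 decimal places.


First compute the input power:
  Pin = area_cm2 / 10000 * G = 231.2 / 10000 * 1000 = 23.12 W
Then compute efficiency:
  Efficiency = (Pout / Pin) * 100 = (3.98 / 23.12) * 100
  Efficiency = 17.215%

17.215


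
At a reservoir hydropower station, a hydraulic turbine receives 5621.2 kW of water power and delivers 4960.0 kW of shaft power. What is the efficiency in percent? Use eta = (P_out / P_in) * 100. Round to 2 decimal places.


Turbine efficiency = (output power / input power) * 100
eta = (4960.0 / 5621.2) * 100
eta = 88.24%

88.24


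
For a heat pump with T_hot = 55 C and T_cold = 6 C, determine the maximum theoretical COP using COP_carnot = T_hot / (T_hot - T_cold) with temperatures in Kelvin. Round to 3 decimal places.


Convert to Kelvin:
  T_hot = 55 + 273.15 = 328.15 K
  T_cold = 6 + 273.15 = 279.15 K
Apply Carnot COP formula:
  COP = T_hot_K / (T_hot_K - T_cold_K) = 328.15 / 49.0
  COP = 6.697

6.697


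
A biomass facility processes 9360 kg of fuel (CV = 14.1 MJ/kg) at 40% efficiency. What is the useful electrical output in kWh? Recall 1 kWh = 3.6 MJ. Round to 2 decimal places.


Total energy = mass * CV = 9360 * 14.1 = 131976.0 MJ
Useful energy = total * eta = 131976.0 * 0.4 = 52790.4 MJ
Convert to kWh: 52790.4 / 3.6
Useful energy = 14664.00 kWh

14664.00


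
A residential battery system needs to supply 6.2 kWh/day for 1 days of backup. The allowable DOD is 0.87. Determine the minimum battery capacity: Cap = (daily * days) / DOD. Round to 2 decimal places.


Total energy needed = daily * days = 6.2 * 1 = 6.2 kWh
Account for depth of discharge:
  Cap = total_energy / DOD = 6.2 / 0.87
  Cap = 7.13 kWh

7.13


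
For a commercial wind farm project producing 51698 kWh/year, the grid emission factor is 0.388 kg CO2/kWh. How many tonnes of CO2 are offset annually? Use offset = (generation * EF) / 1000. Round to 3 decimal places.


CO2 offset in kg = generation * emission_factor
CO2 offset = 51698 * 0.388 = 20058.82 kg
Convert to tonnes:
  CO2 offset = 20058.82 / 1000 = 20.059 tonnes

20.059


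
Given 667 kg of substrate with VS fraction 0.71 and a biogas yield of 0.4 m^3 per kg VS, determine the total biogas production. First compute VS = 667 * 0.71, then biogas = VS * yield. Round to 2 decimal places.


Compute volatile solids:
  VS = mass * VS_fraction = 667 * 0.71 = 473.57 kg
Calculate biogas volume:
  Biogas = VS * specific_yield = 473.57 * 0.4
  Biogas = 189.43 m^3

189.43


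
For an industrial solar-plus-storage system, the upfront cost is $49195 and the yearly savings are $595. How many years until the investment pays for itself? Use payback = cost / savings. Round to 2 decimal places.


Simple payback period = initial cost / annual savings
Payback = 49195 / 595
Payback = 82.68 years

82.68


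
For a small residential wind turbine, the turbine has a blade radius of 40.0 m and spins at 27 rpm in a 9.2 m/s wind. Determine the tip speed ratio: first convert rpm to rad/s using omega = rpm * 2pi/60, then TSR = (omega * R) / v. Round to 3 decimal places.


Convert rotational speed to rad/s:
  omega = 27 * 2 * pi / 60 = 2.8274 rad/s
Compute tip speed:
  v_tip = omega * R = 2.8274 * 40.0 = 113.097 m/s
Tip speed ratio:
  TSR = v_tip / v_wind = 113.097 / 9.2 = 12.293

12.293


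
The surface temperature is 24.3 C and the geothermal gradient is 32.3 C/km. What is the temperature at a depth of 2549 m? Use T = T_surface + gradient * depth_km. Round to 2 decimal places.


Convert depth to km: 2549 / 1000 = 2.549 km
Temperature increase = gradient * depth_km = 32.3 * 2.549 = 82.33 C
Temperature at depth = T_surface + delta_T = 24.3 + 82.33
T = 106.63 C

106.63


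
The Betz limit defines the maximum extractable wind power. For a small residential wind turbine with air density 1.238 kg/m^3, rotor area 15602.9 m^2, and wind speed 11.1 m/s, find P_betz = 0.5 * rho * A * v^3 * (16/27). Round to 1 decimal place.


The Betz coefficient Cp_max = 16/27 = 0.5926
v^3 = 11.1^3 = 1367.631
P_betz = 0.5 * rho * A * v^3 * Cp_max
P_betz = 0.5 * 1.238 * 15602.9 * 1367.631 * 0.5926
P_betz = 7827464.9 W

7827464.9


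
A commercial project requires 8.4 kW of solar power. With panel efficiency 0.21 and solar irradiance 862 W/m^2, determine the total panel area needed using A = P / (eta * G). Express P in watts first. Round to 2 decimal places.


Convert target power to watts: P = 8.4 * 1000 = 8400.0 W
Compute denominator: eta * G = 0.21 * 862 = 181.02
Required area A = P / (eta * G) = 8400.0 / 181.02
A = 46.40 m^2

46.40


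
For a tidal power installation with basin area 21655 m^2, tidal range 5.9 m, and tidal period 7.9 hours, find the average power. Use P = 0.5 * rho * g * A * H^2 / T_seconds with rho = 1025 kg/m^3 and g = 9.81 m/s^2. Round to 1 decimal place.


Convert period to seconds: T = 7.9 * 3600 = 28440.0 s
H^2 = 5.9^2 = 34.81
P = 0.5 * rho * g * A * H^2 / T
P = 0.5 * 1025 * 9.81 * 21655 * 34.81 / 28440.0
P = 133258.7 W

133258.7


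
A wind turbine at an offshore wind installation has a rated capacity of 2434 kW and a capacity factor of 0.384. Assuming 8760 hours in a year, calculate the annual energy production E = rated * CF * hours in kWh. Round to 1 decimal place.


Annual energy = rated_kW * capacity_factor * hours_per_year
Given: P_rated = 2434 kW, CF = 0.384, hours = 8760
E = 2434 * 0.384 * 8760
E = 8187586.6 kWh

8187586.6


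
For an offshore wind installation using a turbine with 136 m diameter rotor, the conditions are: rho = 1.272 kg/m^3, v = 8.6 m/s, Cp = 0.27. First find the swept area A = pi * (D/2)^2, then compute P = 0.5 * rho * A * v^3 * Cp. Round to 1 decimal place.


Step 1 -- Compute swept area:
  A = pi * (D/2)^2 = pi * (136/2)^2 = 14526.72 m^2
Step 2 -- Apply wind power equation:
  P = 0.5 * rho * A * v^3 * Cp
  v^3 = 8.6^3 = 636.056
  P = 0.5 * 1.272 * 14526.72 * 636.056 * 0.27
  P = 1586660.2 W

1586660.2


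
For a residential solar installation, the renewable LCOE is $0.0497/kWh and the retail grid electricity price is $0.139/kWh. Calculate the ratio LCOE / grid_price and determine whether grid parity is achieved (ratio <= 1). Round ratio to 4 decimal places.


Compare LCOE to grid price:
  LCOE = $0.0497/kWh, Grid price = $0.139/kWh
  Ratio = LCOE / grid_price = 0.0497 / 0.139 = 0.3576
  Grid parity achieved (ratio <= 1)? yes

0.3576


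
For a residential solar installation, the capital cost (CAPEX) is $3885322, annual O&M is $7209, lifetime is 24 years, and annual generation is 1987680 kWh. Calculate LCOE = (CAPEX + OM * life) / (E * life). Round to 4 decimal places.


Total cost = CAPEX + OM * lifetime = 3885322 + 7209 * 24 = 3885322 + 173016 = 4058338
Total generation = annual * lifetime = 1987680 * 24 = 47704320 kWh
LCOE = 4058338 / 47704320
LCOE = 0.0851 $/kWh

0.0851


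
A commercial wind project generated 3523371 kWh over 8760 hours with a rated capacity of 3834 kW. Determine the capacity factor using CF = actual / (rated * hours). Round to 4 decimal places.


Capacity factor = actual output / maximum possible output
Maximum possible = rated * hours = 3834 * 8760 = 33585840 kWh
CF = 3523371 / 33585840
CF = 0.1049

0.1049


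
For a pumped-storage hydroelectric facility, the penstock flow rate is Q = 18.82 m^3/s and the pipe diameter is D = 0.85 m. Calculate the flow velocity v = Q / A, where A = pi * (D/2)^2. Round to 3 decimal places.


Compute pipe cross-sectional area:
  A = pi * (D/2)^2 = pi * (0.85/2)^2 = 0.5675 m^2
Calculate velocity:
  v = Q / A = 18.82 / 0.5675
  v = 33.166 m/s

33.166


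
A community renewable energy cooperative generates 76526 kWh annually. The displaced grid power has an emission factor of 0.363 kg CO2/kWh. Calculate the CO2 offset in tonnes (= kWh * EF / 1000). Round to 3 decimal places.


CO2 offset in kg = generation * emission_factor
CO2 offset = 76526 * 0.363 = 27778.94 kg
Convert to tonnes:
  CO2 offset = 27778.94 / 1000 = 27.779 tonnes

27.779


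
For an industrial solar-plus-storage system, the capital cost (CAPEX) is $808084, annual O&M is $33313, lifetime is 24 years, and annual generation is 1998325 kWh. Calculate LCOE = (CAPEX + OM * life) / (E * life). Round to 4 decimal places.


Total cost = CAPEX + OM * lifetime = 808084 + 33313 * 24 = 808084 + 799512 = 1607596
Total generation = annual * lifetime = 1998325 * 24 = 47959800 kWh
LCOE = 1607596 / 47959800
LCOE = 0.0335 $/kWh

0.0335


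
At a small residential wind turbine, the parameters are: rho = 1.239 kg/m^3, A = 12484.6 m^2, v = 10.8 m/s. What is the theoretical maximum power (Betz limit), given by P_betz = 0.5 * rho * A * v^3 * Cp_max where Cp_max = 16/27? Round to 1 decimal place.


The Betz coefficient Cp_max = 16/27 = 0.5926
v^3 = 10.8^3 = 1259.712
P_betz = 0.5 * rho * A * v^3 * Cp_max
P_betz = 0.5 * 1.239 * 12484.6 * 1259.712 * 0.5926
P_betz = 5773556.6 W

5773556.6


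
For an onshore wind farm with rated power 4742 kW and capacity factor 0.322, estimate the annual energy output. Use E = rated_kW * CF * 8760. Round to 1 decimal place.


Annual energy = rated_kW * capacity_factor * hours_per_year
Given: P_rated = 4742 kW, CF = 0.322, hours = 8760
E = 4742 * 0.322 * 8760
E = 13375854.2 kWh

13375854.2


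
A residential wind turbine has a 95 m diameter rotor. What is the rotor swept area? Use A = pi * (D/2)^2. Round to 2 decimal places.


Compute the rotor radius:
  r = D / 2 = 95 / 2 = 47.5 m
Calculate swept area:
  A = pi * r^2 = pi * 47.5^2
  A = 7088.22 m^2

7088.22


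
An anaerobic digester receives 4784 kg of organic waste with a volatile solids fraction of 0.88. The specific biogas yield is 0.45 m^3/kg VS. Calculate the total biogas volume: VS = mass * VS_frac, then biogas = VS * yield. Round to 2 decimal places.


Compute volatile solids:
  VS = mass * VS_fraction = 4784 * 0.88 = 4209.92 kg
Calculate biogas volume:
  Biogas = VS * specific_yield = 4209.92 * 0.45
  Biogas = 1894.46 m^3

1894.46


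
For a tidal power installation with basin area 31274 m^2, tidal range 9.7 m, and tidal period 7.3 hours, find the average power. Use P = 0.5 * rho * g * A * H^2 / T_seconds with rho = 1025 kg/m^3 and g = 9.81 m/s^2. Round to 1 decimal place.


Convert period to seconds: T = 7.3 * 3600 = 26280.0 s
H^2 = 9.7^2 = 94.09
P = 0.5 * rho * g * A * H^2 / T
P = 0.5 * 1025 * 9.81 * 31274 * 94.09 / 26280.0
P = 562943.0 W

562943.0


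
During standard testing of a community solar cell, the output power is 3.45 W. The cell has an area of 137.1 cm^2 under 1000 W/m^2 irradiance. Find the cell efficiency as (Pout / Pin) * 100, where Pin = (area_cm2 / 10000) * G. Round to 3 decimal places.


First compute the input power:
  Pin = area_cm2 / 10000 * G = 137.1 / 10000 * 1000 = 13.71 W
Then compute efficiency:
  Efficiency = (Pout / Pin) * 100 = (3.45 / 13.71) * 100
  Efficiency = 25.164%

25.164


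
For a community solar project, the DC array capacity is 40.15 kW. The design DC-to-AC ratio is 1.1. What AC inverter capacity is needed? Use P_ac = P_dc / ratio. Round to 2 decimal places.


The inverter AC capacity is determined by the DC/AC ratio.
Given: P_dc = 40.15 kW, DC/AC ratio = 1.1
P_ac = P_dc / ratio = 40.15 / 1.1
P_ac = 36.50 kW

36.50


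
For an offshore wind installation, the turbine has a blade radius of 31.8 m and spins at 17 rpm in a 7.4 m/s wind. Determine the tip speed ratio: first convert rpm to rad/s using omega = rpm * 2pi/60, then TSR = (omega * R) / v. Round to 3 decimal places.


Convert rotational speed to rad/s:
  omega = 17 * 2 * pi / 60 = 1.7802 rad/s
Compute tip speed:
  v_tip = omega * R = 1.7802 * 31.8 = 56.611 m/s
Tip speed ratio:
  TSR = v_tip / v_wind = 56.611 / 7.4 = 7.650

7.650


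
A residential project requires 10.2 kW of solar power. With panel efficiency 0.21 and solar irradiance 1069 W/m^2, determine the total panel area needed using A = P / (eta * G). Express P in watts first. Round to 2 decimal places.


Convert target power to watts: P = 10.2 * 1000 = 10200.0 W
Compute denominator: eta * G = 0.21 * 1069 = 224.49
Required area A = P / (eta * G) = 10200.0 / 224.49
A = 45.44 m^2

45.44


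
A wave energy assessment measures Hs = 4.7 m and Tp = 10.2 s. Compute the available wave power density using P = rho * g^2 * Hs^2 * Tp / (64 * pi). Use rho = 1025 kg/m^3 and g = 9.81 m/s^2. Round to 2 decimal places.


Apply wave power formula:
  g^2 = 9.81^2 = 96.2361
  Hs^2 = 4.7^2 = 22.09
  Numerator = rho * g^2 * Hs^2 * Tp = 1025 * 96.2361 * 22.09 * 10.2 = 22225818.72
  Denominator = 64 * pi = 201.0619
  P = 22225818.72 / 201.0619 = 110542.15 W/m

110542.15


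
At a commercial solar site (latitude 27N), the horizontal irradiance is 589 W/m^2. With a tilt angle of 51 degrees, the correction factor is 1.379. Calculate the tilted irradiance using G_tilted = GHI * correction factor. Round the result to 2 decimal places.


Identify the given values:
  GHI = 589 W/m^2, tilt correction factor = 1.379
Apply the formula G_tilted = GHI * factor:
  G_tilted = 589 * 1.379
  G_tilted = 812.23 W/m^2

812.23


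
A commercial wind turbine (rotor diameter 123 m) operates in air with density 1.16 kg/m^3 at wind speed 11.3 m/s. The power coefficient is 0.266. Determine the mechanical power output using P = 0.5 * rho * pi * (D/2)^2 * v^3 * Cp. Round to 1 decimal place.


Step 1 -- Compute swept area:
  A = pi * (D/2)^2 = pi * (123/2)^2 = 11882.29 m^2
Step 2 -- Apply wind power equation:
  P = 0.5 * rho * A * v^3 * Cp
  v^3 = 11.3^3 = 1442.897
  P = 0.5 * 1.16 * 11882.29 * 1442.897 * 0.266
  P = 2645118.1 W

2645118.1


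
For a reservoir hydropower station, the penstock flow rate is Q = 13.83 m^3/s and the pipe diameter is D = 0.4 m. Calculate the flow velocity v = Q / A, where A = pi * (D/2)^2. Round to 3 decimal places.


Compute pipe cross-sectional area:
  A = pi * (D/2)^2 = pi * (0.4/2)^2 = 0.1257 m^2
Calculate velocity:
  v = Q / A = 13.83 / 0.1257
  v = 110.056 m/s

110.056


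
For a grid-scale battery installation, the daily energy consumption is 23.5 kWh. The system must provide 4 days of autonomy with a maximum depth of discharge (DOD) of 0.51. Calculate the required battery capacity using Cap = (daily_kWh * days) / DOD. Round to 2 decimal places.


Total energy needed = daily * days = 23.5 * 4 = 94.0 kWh
Account for depth of discharge:
  Cap = total_energy / DOD = 94.0 / 0.51
  Cap = 184.31 kWh

184.31


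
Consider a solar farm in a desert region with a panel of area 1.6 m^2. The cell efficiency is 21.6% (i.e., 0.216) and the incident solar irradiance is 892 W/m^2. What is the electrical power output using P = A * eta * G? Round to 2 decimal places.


Use the solar power formula P = A * eta * G.
Given: A = 1.6 m^2, eta = 0.216, G = 892 W/m^2
P = 1.6 * 0.216 * 892
P = 308.28 W

308.28


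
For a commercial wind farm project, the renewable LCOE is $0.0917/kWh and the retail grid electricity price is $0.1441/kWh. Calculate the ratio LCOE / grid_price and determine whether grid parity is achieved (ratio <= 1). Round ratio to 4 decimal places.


Compare LCOE to grid price:
  LCOE = $0.0917/kWh, Grid price = $0.1441/kWh
  Ratio = LCOE / grid_price = 0.0917 / 0.1441 = 0.6364
  Grid parity achieved (ratio <= 1)? yes

0.6364


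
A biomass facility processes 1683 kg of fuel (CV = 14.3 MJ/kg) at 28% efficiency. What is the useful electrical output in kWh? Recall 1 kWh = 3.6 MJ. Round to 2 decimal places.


Total energy = mass * CV = 1683 * 14.3 = 24066.9 MJ
Useful energy = total * eta = 24066.9 * 0.28 = 6738.73 MJ
Convert to kWh: 6738.73 / 3.6
Useful energy = 1871.87 kWh

1871.87


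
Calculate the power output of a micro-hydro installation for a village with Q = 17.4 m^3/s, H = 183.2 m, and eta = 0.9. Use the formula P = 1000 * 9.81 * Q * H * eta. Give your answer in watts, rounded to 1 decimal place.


Apply the hydropower formula P = rho * g * Q * H * eta
rho * g = 1000 * 9.81 = 9810.0
P = 9810.0 * 17.4 * 183.2 * 0.9
P = 28144026.7 W

28144026.7


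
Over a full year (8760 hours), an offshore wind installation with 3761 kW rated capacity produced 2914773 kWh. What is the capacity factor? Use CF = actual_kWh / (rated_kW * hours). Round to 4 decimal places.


Capacity factor = actual output / maximum possible output
Maximum possible = rated * hours = 3761 * 8760 = 32946360 kWh
CF = 2914773 / 32946360
CF = 0.0885

0.0885


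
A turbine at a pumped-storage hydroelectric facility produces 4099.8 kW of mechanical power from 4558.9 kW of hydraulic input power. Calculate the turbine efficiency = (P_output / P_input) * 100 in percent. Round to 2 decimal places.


Turbine efficiency = (output power / input power) * 100
eta = (4099.8 / 4558.9) * 100
eta = 89.93%

89.93


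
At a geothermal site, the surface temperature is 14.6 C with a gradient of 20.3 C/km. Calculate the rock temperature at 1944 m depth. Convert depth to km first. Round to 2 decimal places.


Convert depth to km: 1944 / 1000 = 1.944 km
Temperature increase = gradient * depth_km = 20.3 * 1.944 = 39.46 C
Temperature at depth = T_surface + delta_T = 14.6 + 39.46
T = 54.06 C

54.06


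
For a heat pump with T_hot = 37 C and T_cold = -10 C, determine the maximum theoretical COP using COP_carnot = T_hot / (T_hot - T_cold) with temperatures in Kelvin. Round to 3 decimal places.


Convert to Kelvin:
  T_hot = 37 + 273.15 = 310.15 K
  T_cold = -10 + 273.15 = 263.15 K
Apply Carnot COP formula:
  COP = T_hot_K / (T_hot_K - T_cold_K) = 310.15 / 47.0
  COP = 6.599

6.599


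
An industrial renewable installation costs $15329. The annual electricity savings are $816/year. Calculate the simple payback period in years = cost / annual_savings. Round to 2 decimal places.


Simple payback period = initial cost / annual savings
Payback = 15329 / 816
Payback = 18.79 years

18.79


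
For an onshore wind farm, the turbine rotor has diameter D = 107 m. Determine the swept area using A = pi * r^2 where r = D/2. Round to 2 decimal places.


Compute the rotor radius:
  r = D / 2 = 107 / 2 = 53.5 m
Calculate swept area:
  A = pi * r^2 = pi * 53.5^2
  A = 8992.02 m^2

8992.02


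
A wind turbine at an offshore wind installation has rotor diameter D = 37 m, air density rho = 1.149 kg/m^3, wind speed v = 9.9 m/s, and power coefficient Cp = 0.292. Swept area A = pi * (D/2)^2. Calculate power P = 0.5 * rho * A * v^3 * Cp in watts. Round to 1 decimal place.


Step 1 -- Compute swept area:
  A = pi * (D/2)^2 = pi * (37/2)^2 = 1075.21 m^2
Step 2 -- Apply wind power equation:
  P = 0.5 * rho * A * v^3 * Cp
  v^3 = 9.9^3 = 970.299
  P = 0.5 * 1.149 * 1075.21 * 970.299 * 0.292
  P = 175013.6 W

175013.6


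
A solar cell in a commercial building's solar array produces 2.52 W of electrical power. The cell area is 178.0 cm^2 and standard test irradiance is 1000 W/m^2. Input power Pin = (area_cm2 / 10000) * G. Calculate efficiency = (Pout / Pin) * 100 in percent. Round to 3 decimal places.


First compute the input power:
  Pin = area_cm2 / 10000 * G = 178.0 / 10000 * 1000 = 17.8 W
Then compute efficiency:
  Efficiency = (Pout / Pin) * 100 = (2.52 / 17.8) * 100
  Efficiency = 14.157%

14.157


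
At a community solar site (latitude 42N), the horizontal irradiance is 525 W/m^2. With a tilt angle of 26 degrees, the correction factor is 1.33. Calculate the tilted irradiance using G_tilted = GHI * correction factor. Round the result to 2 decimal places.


Identify the given values:
  GHI = 525 W/m^2, tilt correction factor = 1.33
Apply the formula G_tilted = GHI * factor:
  G_tilted = 525 * 1.33
  G_tilted = 698.25 W/m^2

698.25


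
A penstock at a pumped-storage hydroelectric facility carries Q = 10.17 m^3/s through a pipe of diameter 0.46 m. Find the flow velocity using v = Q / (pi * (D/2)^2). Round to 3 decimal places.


Compute pipe cross-sectional area:
  A = pi * (D/2)^2 = pi * (0.46/2)^2 = 0.1662 m^2
Calculate velocity:
  v = Q / A = 10.17 / 0.1662
  v = 61.195 m/s

61.195


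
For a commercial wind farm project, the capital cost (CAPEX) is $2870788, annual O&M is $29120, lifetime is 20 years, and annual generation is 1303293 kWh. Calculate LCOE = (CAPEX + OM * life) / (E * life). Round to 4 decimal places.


Total cost = CAPEX + OM * lifetime = 2870788 + 29120 * 20 = 2870788 + 582400 = 3453188
Total generation = annual * lifetime = 1303293 * 20 = 26065860 kWh
LCOE = 3453188 / 26065860
LCOE = 0.1325 $/kWh

0.1325


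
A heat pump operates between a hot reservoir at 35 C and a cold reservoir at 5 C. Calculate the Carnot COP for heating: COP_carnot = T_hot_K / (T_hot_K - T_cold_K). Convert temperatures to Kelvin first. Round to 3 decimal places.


Convert to Kelvin:
  T_hot = 35 + 273.15 = 308.15 K
  T_cold = 5 + 273.15 = 278.15 K
Apply Carnot COP formula:
  COP = T_hot_K / (T_hot_K - T_cold_K) = 308.15 / 30.0
  COP = 10.272

10.272


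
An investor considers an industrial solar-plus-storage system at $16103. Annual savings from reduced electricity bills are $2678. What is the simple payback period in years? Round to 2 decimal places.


Simple payback period = initial cost / annual savings
Payback = 16103 / 2678
Payback = 6.01 years

6.01


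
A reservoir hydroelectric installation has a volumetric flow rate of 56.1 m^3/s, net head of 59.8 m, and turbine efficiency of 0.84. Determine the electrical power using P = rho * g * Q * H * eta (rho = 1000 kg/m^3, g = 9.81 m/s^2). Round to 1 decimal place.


Apply the hydropower formula P = rho * g * Q * H * eta
rho * g = 1000 * 9.81 = 9810.0
P = 9810.0 * 56.1 * 59.8 * 0.84
P = 27644729.1 W

27644729.1


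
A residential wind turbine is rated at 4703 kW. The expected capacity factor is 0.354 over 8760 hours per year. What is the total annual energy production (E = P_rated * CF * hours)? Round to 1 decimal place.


Annual energy = rated_kW * capacity_factor * hours_per_year
Given: P_rated = 4703 kW, CF = 0.354, hours = 8760
E = 4703 * 0.354 * 8760
E = 14584191.1 kWh

14584191.1


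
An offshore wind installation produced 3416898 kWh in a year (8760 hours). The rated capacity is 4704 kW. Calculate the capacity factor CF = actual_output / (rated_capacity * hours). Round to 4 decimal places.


Capacity factor = actual output / maximum possible output
Maximum possible = rated * hours = 4704 * 8760 = 41207040 kWh
CF = 3416898 / 41207040
CF = 0.0829

0.0829


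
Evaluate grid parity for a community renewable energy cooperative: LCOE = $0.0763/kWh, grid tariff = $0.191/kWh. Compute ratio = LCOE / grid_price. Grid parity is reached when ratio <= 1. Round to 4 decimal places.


Compare LCOE to grid price:
  LCOE = $0.0763/kWh, Grid price = $0.191/kWh
  Ratio = LCOE / grid_price = 0.0763 / 0.191 = 0.3995
  Grid parity achieved (ratio <= 1)? yes

0.3995


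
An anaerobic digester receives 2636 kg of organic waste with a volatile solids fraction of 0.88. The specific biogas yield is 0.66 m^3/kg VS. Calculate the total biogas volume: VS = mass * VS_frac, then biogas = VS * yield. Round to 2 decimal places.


Compute volatile solids:
  VS = mass * VS_fraction = 2636 * 0.88 = 2319.68 kg
Calculate biogas volume:
  Biogas = VS * specific_yield = 2319.68 * 0.66
  Biogas = 1530.99 m^3

1530.99


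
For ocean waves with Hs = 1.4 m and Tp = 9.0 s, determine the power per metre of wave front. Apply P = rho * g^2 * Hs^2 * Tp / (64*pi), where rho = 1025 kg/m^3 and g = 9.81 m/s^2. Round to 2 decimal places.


Apply wave power formula:
  g^2 = 9.81^2 = 96.2361
  Hs^2 = 1.4^2 = 1.96
  Numerator = rho * g^2 * Hs^2 * Tp = 1025 * 96.2361 * 1.96 * 9.0 = 1740044.92
  Denominator = 64 * pi = 201.0619
  P = 1740044.92 / 201.0619 = 8654.27 W/m

8654.27


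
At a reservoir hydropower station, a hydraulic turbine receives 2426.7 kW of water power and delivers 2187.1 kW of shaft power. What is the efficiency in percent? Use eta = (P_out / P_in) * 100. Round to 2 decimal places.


Turbine efficiency = (output power / input power) * 100
eta = (2187.1 / 2426.7) * 100
eta = 90.13%

90.13


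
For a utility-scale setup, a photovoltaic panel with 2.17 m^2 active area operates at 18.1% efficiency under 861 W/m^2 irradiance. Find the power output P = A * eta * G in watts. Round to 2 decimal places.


Use the solar power formula P = A * eta * G.
Given: A = 2.17 m^2, eta = 0.181, G = 861 W/m^2
P = 2.17 * 0.181 * 861
P = 338.17 W

338.17


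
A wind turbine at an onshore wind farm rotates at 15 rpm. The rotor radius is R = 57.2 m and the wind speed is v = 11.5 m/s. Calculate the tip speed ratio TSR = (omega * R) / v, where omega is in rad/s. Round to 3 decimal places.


Convert rotational speed to rad/s:
  omega = 15 * 2 * pi / 60 = 1.5708 rad/s
Compute tip speed:
  v_tip = omega * R = 1.5708 * 57.2 = 89.85 m/s
Tip speed ratio:
  TSR = v_tip / v_wind = 89.85 / 11.5 = 7.813

7.813


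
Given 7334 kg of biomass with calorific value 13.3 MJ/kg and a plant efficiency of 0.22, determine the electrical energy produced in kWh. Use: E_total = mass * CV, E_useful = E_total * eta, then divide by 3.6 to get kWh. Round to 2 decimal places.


Total energy = mass * CV = 7334 * 13.3 = 97542.2 MJ
Useful energy = total * eta = 97542.2 * 0.22 = 21459.28 MJ
Convert to kWh: 21459.28 / 3.6
Useful energy = 5960.91 kWh

5960.91


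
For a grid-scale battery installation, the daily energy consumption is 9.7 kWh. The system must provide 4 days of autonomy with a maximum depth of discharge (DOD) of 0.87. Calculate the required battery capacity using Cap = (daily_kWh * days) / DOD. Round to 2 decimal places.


Total energy needed = daily * days = 9.7 * 4 = 38.8 kWh
Account for depth of discharge:
  Cap = total_energy / DOD = 38.8 / 0.87
  Cap = 44.60 kWh

44.60


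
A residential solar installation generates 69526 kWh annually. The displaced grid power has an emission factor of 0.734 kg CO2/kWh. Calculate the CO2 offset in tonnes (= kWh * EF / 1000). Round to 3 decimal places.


CO2 offset in kg = generation * emission_factor
CO2 offset = 69526 * 0.734 = 51032.08 kg
Convert to tonnes:
  CO2 offset = 51032.08 / 1000 = 51.032 tonnes

51.032


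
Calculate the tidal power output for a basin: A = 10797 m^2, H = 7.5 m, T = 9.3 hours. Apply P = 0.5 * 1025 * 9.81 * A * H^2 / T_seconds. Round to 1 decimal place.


Convert period to seconds: T = 9.3 * 3600 = 33480.0 s
H^2 = 7.5^2 = 56.25
P = 0.5 * rho * g * A * H^2 / T
P = 0.5 * 1025 * 9.81 * 10797 * 56.25 / 33480.0
P = 91201.7 W

91201.7


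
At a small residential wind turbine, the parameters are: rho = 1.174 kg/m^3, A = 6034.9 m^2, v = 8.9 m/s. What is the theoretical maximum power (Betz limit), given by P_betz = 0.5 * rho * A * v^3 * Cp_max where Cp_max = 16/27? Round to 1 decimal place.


The Betz coefficient Cp_max = 16/27 = 0.5926
v^3 = 8.9^3 = 704.969
P_betz = 0.5 * rho * A * v^3 * Cp_max
P_betz = 0.5 * 1.174 * 6034.9 * 704.969 * 0.5926
P_betz = 1479907.0 W

1479907.0


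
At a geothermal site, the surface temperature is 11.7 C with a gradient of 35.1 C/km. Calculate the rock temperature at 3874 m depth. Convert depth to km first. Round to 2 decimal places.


Convert depth to km: 3874 / 1000 = 3.874 km
Temperature increase = gradient * depth_km = 35.1 * 3.874 = 135.98 C
Temperature at depth = T_surface + delta_T = 11.7 + 135.98
T = 147.68 C

147.68
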